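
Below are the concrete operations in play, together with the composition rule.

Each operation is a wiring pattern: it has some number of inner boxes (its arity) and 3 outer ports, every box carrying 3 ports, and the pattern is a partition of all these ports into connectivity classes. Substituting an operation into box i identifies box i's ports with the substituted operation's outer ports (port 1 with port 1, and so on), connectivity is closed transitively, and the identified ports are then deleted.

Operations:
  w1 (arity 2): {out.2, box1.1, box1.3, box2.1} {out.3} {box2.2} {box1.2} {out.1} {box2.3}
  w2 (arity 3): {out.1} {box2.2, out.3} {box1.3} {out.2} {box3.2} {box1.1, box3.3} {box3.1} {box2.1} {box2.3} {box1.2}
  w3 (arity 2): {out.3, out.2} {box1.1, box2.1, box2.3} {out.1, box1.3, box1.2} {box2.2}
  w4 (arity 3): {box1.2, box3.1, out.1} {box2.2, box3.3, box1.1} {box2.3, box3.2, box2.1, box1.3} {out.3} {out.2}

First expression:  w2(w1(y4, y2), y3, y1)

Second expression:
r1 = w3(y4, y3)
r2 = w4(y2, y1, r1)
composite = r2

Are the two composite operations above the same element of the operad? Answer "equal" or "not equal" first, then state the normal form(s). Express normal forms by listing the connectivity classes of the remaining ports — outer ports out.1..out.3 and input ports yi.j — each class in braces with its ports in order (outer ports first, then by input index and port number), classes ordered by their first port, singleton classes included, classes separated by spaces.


not equal; the first gives {out.1} {out.2} {out.3, y3.2} {y1.1} {y1.2} {y1.3} {y2.1, y4.1, y4.3} {y2.2} {y2.3} {y3.1} {y3.3} {y4.2} and the second {out.1, y2.2, y4.2, y4.3} {out.2} {out.3} {y1.1, y1.2, y1.3, y2.1, y2.3} {y3.1, y3.3, y4.1} {y3.2}

In normal form, the first expression is {out.1} {out.2} {out.3, y3.2} {y1.1} {y1.2} {y1.3} {y2.1, y4.1, y4.3} {y2.2} {y2.3} {y3.1} {y3.3} {y4.2}
In normal form, the second expression is {out.1, y2.2, y4.2, y4.3} {out.2} {out.3} {y1.1, y1.2, y1.3, y2.1, y2.3} {y3.1, y3.3, y4.1} {y3.2}
The forms do not match — not equal.


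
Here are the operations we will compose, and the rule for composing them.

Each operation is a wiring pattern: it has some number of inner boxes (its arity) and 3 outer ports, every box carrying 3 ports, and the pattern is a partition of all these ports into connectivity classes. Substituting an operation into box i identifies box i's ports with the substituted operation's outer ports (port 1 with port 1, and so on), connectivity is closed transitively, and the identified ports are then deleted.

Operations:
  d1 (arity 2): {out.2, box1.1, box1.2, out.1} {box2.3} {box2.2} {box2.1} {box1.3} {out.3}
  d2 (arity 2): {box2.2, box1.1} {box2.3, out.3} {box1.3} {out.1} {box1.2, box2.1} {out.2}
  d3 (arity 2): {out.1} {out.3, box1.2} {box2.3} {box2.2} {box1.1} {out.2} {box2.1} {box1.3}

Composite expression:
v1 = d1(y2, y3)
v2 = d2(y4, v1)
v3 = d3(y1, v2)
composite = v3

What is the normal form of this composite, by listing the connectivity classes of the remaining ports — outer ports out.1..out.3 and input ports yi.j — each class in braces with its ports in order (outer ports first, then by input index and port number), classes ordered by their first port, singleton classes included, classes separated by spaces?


{out.1} {out.2} {out.3, y1.2} {y1.1} {y1.3} {y2.1, y2.2, y4.1, y4.2} {y2.3} {y3.1} {y3.2} {y3.3} {y4.3}


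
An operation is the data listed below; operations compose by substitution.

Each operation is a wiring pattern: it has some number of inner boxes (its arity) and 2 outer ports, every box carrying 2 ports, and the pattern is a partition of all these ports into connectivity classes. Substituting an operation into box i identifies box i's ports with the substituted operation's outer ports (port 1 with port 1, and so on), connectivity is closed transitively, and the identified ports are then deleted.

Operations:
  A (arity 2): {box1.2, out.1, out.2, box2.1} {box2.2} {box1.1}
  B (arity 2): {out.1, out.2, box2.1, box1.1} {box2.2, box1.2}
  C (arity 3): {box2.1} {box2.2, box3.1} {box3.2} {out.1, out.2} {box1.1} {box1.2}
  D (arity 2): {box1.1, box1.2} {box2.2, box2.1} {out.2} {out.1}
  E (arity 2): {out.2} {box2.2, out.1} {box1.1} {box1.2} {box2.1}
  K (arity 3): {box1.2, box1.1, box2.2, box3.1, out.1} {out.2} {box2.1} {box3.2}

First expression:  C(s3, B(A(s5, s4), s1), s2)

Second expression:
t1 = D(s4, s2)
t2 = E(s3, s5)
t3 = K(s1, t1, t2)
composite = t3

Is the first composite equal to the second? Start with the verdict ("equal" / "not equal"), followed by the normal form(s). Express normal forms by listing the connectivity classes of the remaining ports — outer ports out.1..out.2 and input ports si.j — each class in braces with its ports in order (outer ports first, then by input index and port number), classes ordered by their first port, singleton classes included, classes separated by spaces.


not equal; first: {out.1, out.2} {s1.1, s1.2, s2.1, s4.1, s5.2} {s2.2} {s3.1} {s3.2} {s4.2} {s5.1}; second: {out.1, s1.1, s1.2, s5.2} {out.2} {s2.1, s2.2} {s3.1} {s3.2} {s4.1, s4.2} {s5.1}

In normal form, the first expression is {out.1, out.2} {s1.1, s1.2, s2.1, s4.1, s5.2} {s2.2} {s3.1} {s3.2} {s4.2} {s5.1}
In normal form, the second expression is {out.1, s1.1, s1.2, s5.2} {out.2} {s2.1, s2.2} {s3.1} {s3.2} {s4.1, s4.2} {s5.1}
The forms do not match — not equal.


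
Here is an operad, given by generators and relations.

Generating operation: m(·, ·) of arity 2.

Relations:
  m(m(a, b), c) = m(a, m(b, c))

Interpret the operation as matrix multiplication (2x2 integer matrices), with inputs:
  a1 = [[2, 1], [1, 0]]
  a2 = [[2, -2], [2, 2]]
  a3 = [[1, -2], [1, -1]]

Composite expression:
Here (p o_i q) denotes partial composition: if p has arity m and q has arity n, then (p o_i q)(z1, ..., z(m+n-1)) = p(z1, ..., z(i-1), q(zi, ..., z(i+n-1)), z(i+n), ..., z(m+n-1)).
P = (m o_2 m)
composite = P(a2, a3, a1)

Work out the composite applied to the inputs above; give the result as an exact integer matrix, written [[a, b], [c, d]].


[[-2, 0], [2, 4]]


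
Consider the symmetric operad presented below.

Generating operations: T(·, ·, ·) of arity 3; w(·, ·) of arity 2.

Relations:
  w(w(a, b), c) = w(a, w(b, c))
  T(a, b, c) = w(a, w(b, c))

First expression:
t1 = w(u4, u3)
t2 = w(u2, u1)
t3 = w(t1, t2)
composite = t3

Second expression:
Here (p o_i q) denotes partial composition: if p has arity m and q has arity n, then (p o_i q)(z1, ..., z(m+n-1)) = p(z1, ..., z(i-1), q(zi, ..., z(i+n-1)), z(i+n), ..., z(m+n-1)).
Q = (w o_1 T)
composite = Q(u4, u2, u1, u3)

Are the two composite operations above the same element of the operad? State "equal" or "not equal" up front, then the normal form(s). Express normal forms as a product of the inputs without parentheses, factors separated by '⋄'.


In normal form, the first expression is u4 ⋄ u3 ⋄ u2 ⋄ u1
In normal form, the second expression is u4 ⋄ u2 ⋄ u1 ⋄ u3
Distinct normal forms: not equal.

not equal; first: u4 ⋄ u3 ⋄ u2 ⋄ u1; second: u4 ⋄ u2 ⋄ u1 ⋄ u3


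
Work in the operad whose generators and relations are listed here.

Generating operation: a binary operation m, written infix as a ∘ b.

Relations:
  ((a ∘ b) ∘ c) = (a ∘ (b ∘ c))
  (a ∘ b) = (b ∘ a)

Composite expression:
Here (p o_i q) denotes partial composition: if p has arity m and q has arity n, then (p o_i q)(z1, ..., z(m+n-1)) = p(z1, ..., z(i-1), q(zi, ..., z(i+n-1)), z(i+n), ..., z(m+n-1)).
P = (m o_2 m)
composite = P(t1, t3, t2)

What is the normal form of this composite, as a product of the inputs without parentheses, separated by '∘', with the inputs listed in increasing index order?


t1 ∘ t2 ∘ t3

Shape and order are irrelevant to m; the t-input set decides.
(t3 ∘ t2) spells out as t3 ∘ t2
(t1 ∘ (t3 ∘ t2)) spells out as t1 ∘ t3 ∘ t2
putting the inputs in ascending order: t1 ∘ t2 ∘ t3


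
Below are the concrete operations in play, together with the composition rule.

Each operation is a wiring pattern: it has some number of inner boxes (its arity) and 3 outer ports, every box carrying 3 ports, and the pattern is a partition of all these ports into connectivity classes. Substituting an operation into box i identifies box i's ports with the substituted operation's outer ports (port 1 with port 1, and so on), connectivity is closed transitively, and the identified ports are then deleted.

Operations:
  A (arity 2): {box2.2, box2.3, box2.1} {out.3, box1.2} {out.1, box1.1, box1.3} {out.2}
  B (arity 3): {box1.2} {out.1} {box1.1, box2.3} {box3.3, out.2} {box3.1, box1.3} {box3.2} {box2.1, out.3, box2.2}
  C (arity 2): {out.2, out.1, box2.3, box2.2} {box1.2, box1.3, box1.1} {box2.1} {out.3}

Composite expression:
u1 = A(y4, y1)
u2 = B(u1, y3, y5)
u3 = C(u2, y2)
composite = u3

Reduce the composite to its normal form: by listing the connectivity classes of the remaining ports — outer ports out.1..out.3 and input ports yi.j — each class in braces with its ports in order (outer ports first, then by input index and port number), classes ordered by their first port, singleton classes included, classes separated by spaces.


{out.1, out.2, y2.2, y2.3} {out.3} {y1.1, y1.2, y1.3} {y2.1} {y3.1, y3.2, y5.3} {y3.3, y4.1, y4.3} {y4.2, y5.1} {y5.2}

Reachability decides: close wires over C-identified ports.
A over (y4, y1) gives {out.1, y4.1, y4.3} {out.2} {out.3, y4.2} {y1.1, y1.2, y1.3}, out.j being that stage's outer ports
B over (y4, y1, y3, y5) gives {out.1} {out.2, y5.3} {out.3, y3.1, y3.2} {y1.1, y1.2, y1.3} {y3.3, y4.1, y4.3} {y4.2, y5.1} {y5.2}, out.j being that stage's outer ports
C over (y4, y1, y3, y5, y2) gives {out.1, out.2, y2.2, y2.3} {out.3} {y1.1, y1.2, y1.3} {y2.1} {y3.1, y3.2, y5.3} {y3.3, y4.1, y4.3} {y4.2, y5.1} {y5.2}, out.j being that stage's outer ports


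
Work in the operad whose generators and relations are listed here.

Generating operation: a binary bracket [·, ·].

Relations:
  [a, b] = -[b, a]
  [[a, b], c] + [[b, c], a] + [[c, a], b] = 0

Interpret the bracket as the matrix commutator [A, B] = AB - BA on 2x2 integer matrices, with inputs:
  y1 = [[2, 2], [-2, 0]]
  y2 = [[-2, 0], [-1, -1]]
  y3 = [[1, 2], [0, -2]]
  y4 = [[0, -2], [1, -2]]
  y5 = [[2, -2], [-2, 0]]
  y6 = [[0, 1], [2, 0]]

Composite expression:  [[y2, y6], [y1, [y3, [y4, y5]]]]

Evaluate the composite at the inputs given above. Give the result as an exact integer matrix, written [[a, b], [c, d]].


[[204, -360], [-312, -204]]


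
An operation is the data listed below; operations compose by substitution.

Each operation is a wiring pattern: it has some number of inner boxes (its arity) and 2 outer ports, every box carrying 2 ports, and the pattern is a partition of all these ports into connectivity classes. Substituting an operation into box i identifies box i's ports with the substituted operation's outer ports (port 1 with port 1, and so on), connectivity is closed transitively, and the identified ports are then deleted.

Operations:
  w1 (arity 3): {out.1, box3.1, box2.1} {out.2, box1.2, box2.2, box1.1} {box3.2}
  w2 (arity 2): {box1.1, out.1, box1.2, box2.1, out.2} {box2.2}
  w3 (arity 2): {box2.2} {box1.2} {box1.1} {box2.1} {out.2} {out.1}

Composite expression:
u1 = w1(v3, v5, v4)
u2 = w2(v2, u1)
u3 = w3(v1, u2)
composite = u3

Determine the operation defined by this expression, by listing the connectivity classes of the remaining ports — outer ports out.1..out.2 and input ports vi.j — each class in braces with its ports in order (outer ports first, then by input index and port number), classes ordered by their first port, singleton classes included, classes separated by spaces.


After gluing at w3, chains via deleted ports link the v-ports.
w1 over (v3, v5, v4) gives {out.1, v4.1, v5.1} {out.2, v3.1, v3.2, v5.2} {v4.2}, out.j being that stage's outer ports
w2 over (v2, v3, v5, v4) gives {out.1, out.2, v2.1, v2.2, v4.1, v5.1} {v3.1, v3.2, v5.2} {v4.2}, out.j being that stage's outer ports
w3 over (v1, v2, v3, v5, v4) gives {out.1} {out.2} {v1.1} {v1.2} {v2.1, v2.2, v4.1, v5.1} {v3.1, v3.2, v5.2} {v4.2}, out.j being that stage's outer ports

{out.1} {out.2} {v1.1} {v1.2} {v2.1, v2.2, v4.1, v5.1} {v3.1, v3.2, v5.2} {v4.2}


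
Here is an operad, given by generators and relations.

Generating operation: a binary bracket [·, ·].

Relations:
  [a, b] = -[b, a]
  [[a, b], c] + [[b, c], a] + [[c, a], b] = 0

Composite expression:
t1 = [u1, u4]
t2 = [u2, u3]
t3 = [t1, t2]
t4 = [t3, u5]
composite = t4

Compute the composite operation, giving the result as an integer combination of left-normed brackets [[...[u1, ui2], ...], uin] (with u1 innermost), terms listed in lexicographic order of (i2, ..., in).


Expand each bracket as ab - ba; the u1-initial words give the coefficients.
Composite bracket: [[[u1, u4], [u2, u3]], u5]
Each bracket splits as ab - ba, giving 16 signed words (2^4 = 16).
Collect the words opening with u1:
  u1u4u2u3u5 appears with sign +1, giving the term +[[[[u1, u4], u2], u3], u5]
  u1u4u3u2u5 appears with sign -1, giving the term -[[[[u1, u4], u3], u2], u5]

[[[[u1, u4], u2], u3], u5] - [[[[u1, u4], u3], u2], u5]


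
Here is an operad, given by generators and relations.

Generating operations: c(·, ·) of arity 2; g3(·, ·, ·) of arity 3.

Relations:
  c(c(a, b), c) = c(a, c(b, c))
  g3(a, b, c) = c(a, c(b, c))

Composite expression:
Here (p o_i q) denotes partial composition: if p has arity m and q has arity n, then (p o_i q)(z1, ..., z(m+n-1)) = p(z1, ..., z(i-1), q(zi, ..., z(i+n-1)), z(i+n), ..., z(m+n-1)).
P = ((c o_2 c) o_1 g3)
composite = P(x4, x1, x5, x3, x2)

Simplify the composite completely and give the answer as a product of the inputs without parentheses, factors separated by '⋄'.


x4 ⋄ x1 ⋄ x5 ⋄ x3 ⋄ x2

Key point: c is associative — brackets drop, the x-order remains.
g3(x4, x1, x5) reduces to x4 ⋄ x1 ⋄ x5
c(x3, x2) reduces to x3 ⋄ x2
c(g3(x4, x1, x5), c(x3, x2)) reduces to x4 ⋄ x1 ⋄ x5 ⋄ x3 ⋄ x2


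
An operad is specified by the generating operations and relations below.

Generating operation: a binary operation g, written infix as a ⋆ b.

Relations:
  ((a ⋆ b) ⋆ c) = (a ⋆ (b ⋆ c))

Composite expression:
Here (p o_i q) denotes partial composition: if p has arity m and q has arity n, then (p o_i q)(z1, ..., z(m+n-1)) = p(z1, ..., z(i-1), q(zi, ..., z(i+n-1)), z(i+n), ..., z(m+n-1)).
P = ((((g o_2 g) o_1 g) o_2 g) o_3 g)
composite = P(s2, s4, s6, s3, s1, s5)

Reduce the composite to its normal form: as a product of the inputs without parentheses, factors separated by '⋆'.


Every regrouping of g is equal, so read the s-inputs in written order.
(s6 ⋆ s3) unparenthesizes to s6 ⋆ s3
(s4 ⋆ (s6 ⋆ s3)) unparenthesizes to s4 ⋆ s6 ⋆ s3
(s2 ⋆ (s4 ⋆ (s6 ⋆ s3))) unparenthesizes to s2 ⋆ s4 ⋆ s6 ⋆ s3
(s1 ⋆ s5) unparenthesizes to s1 ⋆ s5
((s2 ⋆ (s4 ⋆ (s6 ⋆ s3))) ⋆ (s1 ⋆ s5)) unparenthesizes to s2 ⋆ s4 ⋆ s6 ⋆ s3 ⋆ s1 ⋆ s5

s2 ⋆ s4 ⋆ s6 ⋆ s3 ⋆ s1 ⋆ s5


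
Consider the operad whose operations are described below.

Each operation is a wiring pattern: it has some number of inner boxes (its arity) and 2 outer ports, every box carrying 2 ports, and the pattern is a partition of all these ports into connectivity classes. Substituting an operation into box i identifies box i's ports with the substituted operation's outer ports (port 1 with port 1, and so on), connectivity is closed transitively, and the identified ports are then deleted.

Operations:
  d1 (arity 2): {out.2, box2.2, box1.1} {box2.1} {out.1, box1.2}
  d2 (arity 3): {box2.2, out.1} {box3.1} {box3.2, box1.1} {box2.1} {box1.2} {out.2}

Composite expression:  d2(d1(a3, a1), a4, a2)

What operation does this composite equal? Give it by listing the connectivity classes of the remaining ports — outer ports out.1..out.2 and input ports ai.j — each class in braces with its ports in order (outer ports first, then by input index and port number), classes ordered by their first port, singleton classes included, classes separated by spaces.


After gluing at d2, chains via deleted ports link the a-ports.
d1 over (a3, a1) gives {out.1, a3.2} {out.2, a1.2, a3.1} {a1.1}, out.j being that stage's outer ports
d2 over (a3, a1, a4, a2) gives {out.1, a4.2} {out.2} {a1.1} {a1.2, a3.1} {a2.1} {a2.2, a3.2} {a4.1}, out.j being that stage's outer ports

{out.1, a4.2} {out.2} {a1.1} {a1.2, a3.1} {a2.1} {a2.2, a3.2} {a4.1}


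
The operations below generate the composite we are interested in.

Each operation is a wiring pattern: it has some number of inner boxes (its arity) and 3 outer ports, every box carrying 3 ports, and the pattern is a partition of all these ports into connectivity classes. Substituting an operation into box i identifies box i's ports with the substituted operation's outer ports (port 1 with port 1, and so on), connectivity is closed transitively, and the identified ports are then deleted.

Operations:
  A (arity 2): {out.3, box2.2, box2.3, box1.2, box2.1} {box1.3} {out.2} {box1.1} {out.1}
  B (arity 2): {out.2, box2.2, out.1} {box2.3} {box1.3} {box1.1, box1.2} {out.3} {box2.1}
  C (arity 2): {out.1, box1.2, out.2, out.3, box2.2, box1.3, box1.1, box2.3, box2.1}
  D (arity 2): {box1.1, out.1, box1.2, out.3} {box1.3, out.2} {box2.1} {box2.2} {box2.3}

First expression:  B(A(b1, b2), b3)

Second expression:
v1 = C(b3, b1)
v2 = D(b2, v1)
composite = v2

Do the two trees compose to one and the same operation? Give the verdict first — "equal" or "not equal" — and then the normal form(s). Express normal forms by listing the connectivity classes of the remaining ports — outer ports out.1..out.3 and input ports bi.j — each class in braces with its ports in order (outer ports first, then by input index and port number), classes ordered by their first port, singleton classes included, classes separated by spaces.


not equal — first {out.1, out.2, b3.2} {out.3} {b1.1} {b1.2, b2.1, b2.2, b2.3} {b1.3} {b3.1} {b3.3}, second {out.1, out.3, b2.1, b2.2} {out.2, b2.3} {b1.1, b1.2, b1.3, b3.1, b3.2, b3.3}

The first composite normalizes to {out.1, out.2, b3.2} {out.3} {b1.1} {b1.2, b2.1, b2.2, b2.3} {b1.3} {b3.1} {b3.3}
The second composite normalizes to {out.1, out.3, b2.1, b2.2} {out.2, b2.3} {b1.1, b1.2, b1.3, b3.1, b3.2, b3.3}
The normal forms differ: not equal.


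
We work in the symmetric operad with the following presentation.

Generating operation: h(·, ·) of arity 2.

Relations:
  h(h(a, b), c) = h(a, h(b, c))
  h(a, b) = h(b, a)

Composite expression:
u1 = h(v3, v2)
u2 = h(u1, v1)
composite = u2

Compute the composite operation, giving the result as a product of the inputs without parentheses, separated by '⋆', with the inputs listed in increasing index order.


v1 ⋆ v2 ⋆ v3


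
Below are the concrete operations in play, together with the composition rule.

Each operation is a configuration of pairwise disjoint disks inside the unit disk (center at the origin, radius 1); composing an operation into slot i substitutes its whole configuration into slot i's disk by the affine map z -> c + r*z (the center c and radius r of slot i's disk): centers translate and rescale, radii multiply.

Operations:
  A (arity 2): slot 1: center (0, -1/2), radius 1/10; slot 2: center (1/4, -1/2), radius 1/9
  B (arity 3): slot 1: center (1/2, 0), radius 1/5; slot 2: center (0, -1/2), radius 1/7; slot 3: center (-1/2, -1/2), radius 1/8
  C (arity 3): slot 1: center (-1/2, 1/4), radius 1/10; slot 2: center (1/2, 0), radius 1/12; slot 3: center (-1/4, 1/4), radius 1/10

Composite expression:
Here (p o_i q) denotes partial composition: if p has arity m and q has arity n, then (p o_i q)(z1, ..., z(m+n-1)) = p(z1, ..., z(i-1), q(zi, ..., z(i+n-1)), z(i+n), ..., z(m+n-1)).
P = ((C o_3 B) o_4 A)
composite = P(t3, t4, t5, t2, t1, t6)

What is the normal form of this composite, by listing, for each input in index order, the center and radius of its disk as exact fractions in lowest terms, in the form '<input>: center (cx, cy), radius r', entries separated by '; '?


t1: center (-69/280, 27/140), radius 1/630; t2: center (-1/4, 27/140), radius 1/700; t3: center (-1/2, 1/4), radius 1/10; t4: center (1/2, 0), radius 1/12; t5: center (-1/5, 1/4), radius 1/50; t6: center (-3/10, 1/5), radius 1/80

Follow each t-input down from C: c' goes to c + r*c', radius to r*r'.
tracing t3 down its 1-map path: center (-1/2, 1/4), radius 1/10
tracing t4 down its 1-map path: center (1/2, 0), radius 1/12
tracing t5 down its 2-map path: center (-1/5, 1/4), radius 1/50
tracing t2 down its 3-map path: center (-1/4, 27/140), radius 1/700
tracing t1 down its 3-map path: center (-69/280, 27/140), radius 1/630
tracing t6 down its 2-map path: center (-3/10, 1/5), radius 1/80


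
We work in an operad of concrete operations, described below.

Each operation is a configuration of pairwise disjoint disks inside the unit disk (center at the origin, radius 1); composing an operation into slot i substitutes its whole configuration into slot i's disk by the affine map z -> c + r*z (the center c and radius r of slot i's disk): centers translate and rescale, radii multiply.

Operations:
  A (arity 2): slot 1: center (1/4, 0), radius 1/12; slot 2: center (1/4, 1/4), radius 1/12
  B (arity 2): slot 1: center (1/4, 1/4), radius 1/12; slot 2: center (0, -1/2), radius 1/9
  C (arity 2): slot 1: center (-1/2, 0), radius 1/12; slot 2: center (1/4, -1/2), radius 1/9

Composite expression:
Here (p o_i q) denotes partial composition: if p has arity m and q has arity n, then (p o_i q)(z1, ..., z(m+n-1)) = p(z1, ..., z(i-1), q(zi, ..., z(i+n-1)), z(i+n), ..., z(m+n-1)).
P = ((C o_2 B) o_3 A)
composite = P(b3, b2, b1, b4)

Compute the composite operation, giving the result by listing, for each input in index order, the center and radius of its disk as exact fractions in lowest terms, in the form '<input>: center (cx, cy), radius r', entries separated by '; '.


Only the slot chain above each b matters under C; compose those maps.
tracing b3 down its 1-map path: center (-1/2, 0), radius 1/12
tracing b2 down its 2-map path: center (5/18, -17/36), radius 1/108
tracing b1 down its 3-map path: center (41/162, -5/9), radius 1/972
tracing b4 down its 3-map path: center (41/162, -179/324), radius 1/972

b1: center (41/162, -5/9), radius 1/972; b2: center (5/18, -17/36), radius 1/108; b3: center (-1/2, 0), radius 1/12; b4: center (41/162, -179/324), radius 1/972


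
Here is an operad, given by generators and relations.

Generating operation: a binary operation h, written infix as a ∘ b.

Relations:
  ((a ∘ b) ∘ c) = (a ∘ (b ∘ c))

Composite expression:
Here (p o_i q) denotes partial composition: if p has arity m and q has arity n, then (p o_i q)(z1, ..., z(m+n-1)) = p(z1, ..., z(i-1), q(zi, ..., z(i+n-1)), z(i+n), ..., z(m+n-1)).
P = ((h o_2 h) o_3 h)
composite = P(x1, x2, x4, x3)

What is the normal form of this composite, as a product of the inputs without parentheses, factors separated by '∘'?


x1 ∘ x2 ∘ x4 ∘ x3

All parenthesizations of h agree; list the x-inputs left to right.
(x4 ∘ x3) flattens to x4 ∘ x3
(x2 ∘ (x4 ∘ x3)) flattens to x2 ∘ x4 ∘ x3
(x1 ∘ (x2 ∘ (x4 ∘ x3))) flattens to x1 ∘ x2 ∘ x4 ∘ x3


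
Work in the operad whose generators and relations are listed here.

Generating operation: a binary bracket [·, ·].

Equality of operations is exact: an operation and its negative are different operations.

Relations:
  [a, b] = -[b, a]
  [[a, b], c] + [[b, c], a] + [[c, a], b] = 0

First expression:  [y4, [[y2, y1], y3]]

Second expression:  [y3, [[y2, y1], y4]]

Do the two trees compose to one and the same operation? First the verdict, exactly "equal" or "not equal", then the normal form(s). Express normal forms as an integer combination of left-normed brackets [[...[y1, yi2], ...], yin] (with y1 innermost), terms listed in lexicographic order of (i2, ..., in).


In normal form, the first expression is [[[y1, y2], y3], y4]
In normal form, the second expression is [[[y1, y2], y4], y3]
No match — not equal.

not equal; first: [[[y1, y2], y3], y4]; second: [[[y1, y2], y4], y3]


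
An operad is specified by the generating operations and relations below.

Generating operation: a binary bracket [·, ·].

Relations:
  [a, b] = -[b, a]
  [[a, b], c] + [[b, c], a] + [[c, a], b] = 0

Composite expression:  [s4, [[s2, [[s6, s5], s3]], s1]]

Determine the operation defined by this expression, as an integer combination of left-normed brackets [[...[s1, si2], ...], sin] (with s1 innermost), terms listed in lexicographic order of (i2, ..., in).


[[[[[s1, s2], s3], s5], s6], s4] - [[[[[s1, s2], s3], s6], s5], s4] - [[[[[s1, s2], s5], s6], s3], s4] + [[[[[s1, s2], s6], s5], s3], s4] - [[[[[s1, s3], s5], s6], s2], s4] + [[[[[s1, s3], s6], s5], s2], s4] + [[[[[s1, s5], s6], s3], s2], s4] - [[[[[s1, s6], s5], s3], s2], s4]

Left-normed coefficients sit on the s1-initial expansion words.
Composite bracket: [s4, [[s2, [[s6, s5], s3]], s1]]
Full expansion: 32 signed words from ab - ba (2^5 = 32).
Words beginning with s1 determine it all:
  from s1s2s3s5s6s4, sign +1: term +[[[[[s1, s2], s3], s5], s6], s4]
  from s1s2s3s6s5s4, sign -1: term -[[[[[s1, s2], s3], s6], s5], s4]
  from s1s2s5s6s3s4, sign -1: term -[[[[[s1, s2], s5], s6], s3], s4]
  from s1s2s6s5s3s4, sign +1: term +[[[[[s1, s2], s6], s5], s3], s4]
  from s1s3s5s6s2s4, sign -1: term -[[[[[s1, s3], s5], s6], s2], s4]
  from s1s3s6s5s2s4, sign +1: term +[[[[[s1, s3], s6], s5], s2], s4]
  from s1s5s6s3s2s4, sign +1: term +[[[[[s1, s5], s6], s3], s2], s4]
  from s1s6s5s3s2s4, sign -1: term -[[[[[s1, s6], s5], s3], s2], s4]


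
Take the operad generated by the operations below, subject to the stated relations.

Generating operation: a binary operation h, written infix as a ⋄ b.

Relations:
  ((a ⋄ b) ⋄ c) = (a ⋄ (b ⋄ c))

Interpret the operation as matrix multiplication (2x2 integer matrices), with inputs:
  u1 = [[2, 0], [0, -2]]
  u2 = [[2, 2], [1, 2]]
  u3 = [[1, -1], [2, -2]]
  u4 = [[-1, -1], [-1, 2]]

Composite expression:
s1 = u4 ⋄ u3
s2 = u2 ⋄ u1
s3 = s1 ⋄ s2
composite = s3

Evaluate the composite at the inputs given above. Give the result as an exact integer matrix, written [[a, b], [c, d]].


[[-6, 0], [6, 0]]

(u4 ⋄ u3) = [[-3, 3], [3, -3]]
(u2 ⋄ u1) = [[4, -4], [2, -4]]
((u4 ⋄ u3) ⋄ (u2 ⋄ u1)) = [[-6, 0], [6, 0]]


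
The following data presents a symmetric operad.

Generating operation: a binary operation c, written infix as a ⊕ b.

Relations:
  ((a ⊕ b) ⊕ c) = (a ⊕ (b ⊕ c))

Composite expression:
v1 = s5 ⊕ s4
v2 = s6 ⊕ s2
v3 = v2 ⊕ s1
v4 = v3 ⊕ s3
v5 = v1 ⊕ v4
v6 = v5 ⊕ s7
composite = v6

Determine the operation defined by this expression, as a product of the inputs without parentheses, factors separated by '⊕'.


s5 ⊕ s4 ⊕ s6 ⊕ s2 ⊕ s1 ⊕ s3 ⊕ s7

Key point: c is associative — brackets drop, the s-order remains.
(s5 ⊕ s4) reduces to s5 ⊕ s4
(s6 ⊕ s2) reduces to s6 ⊕ s2
((s6 ⊕ s2) ⊕ s1) reduces to s6 ⊕ s2 ⊕ s1
(((s6 ⊕ s2) ⊕ s1) ⊕ s3) reduces to s6 ⊕ s2 ⊕ s1 ⊕ s3
((s5 ⊕ s4) ⊕ (((s6 ⊕ s2) ⊕ s1) ⊕ s3)) reduces to s5 ⊕ s4 ⊕ s6 ⊕ s2 ⊕ s1 ⊕ s3
(((s5 ⊕ s4) ⊕ (((s6 ⊕ s2) ⊕ s1) ⊕ s3)) ⊕ s7) reduces to s5 ⊕ s4 ⊕ s6 ⊕ s2 ⊕ s1 ⊕ s3 ⊕ s7


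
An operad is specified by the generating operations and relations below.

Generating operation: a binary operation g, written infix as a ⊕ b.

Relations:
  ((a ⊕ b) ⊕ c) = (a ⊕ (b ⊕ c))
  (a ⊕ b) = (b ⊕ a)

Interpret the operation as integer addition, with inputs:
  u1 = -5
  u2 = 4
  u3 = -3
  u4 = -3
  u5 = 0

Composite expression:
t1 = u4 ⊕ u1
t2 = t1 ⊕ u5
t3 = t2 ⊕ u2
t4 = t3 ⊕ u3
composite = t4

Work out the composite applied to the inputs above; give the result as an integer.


-7


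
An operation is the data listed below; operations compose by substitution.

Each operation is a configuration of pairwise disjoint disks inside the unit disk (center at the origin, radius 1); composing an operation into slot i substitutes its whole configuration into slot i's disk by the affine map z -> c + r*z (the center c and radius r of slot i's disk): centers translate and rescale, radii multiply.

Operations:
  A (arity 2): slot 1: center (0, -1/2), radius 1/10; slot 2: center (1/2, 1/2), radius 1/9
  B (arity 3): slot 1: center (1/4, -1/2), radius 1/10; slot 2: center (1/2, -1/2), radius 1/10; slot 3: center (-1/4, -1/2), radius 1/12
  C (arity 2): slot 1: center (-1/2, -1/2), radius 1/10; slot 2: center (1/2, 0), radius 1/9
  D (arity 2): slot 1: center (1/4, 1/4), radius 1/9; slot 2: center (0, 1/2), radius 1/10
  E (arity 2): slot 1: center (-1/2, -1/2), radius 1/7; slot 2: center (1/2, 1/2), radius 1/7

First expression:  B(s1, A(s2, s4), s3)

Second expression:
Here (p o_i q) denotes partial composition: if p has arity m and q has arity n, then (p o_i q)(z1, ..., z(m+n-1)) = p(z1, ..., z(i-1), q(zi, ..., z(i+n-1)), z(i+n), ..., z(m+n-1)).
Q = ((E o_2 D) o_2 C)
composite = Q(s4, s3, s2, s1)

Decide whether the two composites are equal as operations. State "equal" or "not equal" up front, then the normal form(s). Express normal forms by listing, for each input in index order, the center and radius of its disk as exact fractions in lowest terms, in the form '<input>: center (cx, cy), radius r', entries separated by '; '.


not equal; first: s1: center (1/4, -1/2), radius 1/10; s2: center (1/2, -11/20), radius 1/100; s3: center (-1/4, -1/2), radius 1/12; s4: center (11/20, -9/20), radius 1/90; second: s1: center (1/2, 4/7), radius 1/70; s2: center (137/252, 15/28), radius 1/567; s3: center (19/36, 19/36), radius 1/630; s4: center (-1/2, -1/2), radius 1/7

Reducing the first expression gives s1: center (1/4, -1/2), radius 1/10; s2: center (1/2, -11/20), radius 1/100; s3: center (-1/4, -1/2), radius 1/12; s4: center (11/20, -9/20), radius 1/90
Reducing the second expression gives s1: center (1/2, 4/7), radius 1/70; s2: center (137/252, 15/28), radius 1/567; s3: center (19/36, 19/36), radius 1/630; s4: center (-1/2, -1/2), radius 1/7
The forms do not match — not equal.


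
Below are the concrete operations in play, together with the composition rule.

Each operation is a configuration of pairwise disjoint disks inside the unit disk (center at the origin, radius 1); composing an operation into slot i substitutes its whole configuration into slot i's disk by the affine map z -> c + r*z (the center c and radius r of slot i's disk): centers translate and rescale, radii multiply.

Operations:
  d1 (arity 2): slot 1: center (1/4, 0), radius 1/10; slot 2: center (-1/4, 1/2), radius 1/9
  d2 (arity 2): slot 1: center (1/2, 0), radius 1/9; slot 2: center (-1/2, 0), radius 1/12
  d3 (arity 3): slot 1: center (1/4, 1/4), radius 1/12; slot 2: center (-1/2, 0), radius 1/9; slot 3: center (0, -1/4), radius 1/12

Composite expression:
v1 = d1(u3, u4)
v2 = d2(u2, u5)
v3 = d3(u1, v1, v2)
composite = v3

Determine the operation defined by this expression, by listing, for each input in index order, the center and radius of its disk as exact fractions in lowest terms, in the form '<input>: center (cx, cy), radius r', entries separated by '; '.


u1: center (1/4, 1/4), radius 1/12; u2: center (1/24, -1/4), radius 1/108; u3: center (-17/36, 0), radius 1/90; u4: center (-19/36, 1/18), radius 1/81; u5: center (-1/24, -1/4), radius 1/144

Below d3, radii multiply path by path; the u-disk centers shift.
input u1: composing its 1 substitution step yields center (1/4, 1/4), radius 1/12
input u3: composing its 2 substitution steps yields center (-17/36, 0), radius 1/90
input u4: composing its 2 substitution steps yields center (-19/36, 1/18), radius 1/81
input u2: composing its 2 substitution steps yields center (1/24, -1/4), radius 1/108
input u5: composing its 2 substitution steps yields center (-1/24, -1/4), radius 1/144


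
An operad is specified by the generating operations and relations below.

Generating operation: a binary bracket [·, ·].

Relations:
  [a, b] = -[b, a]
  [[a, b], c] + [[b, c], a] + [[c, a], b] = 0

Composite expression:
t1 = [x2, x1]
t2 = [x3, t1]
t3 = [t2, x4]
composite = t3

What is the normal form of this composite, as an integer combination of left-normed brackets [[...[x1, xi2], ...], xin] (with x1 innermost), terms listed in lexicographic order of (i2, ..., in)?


[[[x1, x2], x3], x4]


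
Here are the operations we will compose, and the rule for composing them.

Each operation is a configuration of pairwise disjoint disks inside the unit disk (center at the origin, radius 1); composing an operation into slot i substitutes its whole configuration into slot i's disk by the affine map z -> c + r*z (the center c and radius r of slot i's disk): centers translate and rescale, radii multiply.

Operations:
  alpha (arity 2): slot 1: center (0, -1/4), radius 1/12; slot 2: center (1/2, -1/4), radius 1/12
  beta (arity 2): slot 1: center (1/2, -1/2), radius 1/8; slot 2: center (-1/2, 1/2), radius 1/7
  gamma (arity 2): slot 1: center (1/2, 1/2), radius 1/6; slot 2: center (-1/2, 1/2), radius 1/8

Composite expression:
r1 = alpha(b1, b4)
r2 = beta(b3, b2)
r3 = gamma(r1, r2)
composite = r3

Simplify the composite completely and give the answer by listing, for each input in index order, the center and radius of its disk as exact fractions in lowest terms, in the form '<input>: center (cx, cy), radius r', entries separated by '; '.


b1: center (1/2, 11/24), radius 1/72; b2: center (-9/16, 9/16), radius 1/56; b3: center (-7/16, 7/16), radius 1/64; b4: center (7/12, 11/24), radius 1/72

Affine substitution under gamma: radii multiply and b-centers shift.
b1: after 2 affine steps, its disk has center (1/2, 11/24), radius 1/72
b4: after 2 affine steps, its disk has center (7/12, 11/24), radius 1/72
b3: after 2 affine steps, its disk has center (-7/16, 7/16), radius 1/64
b2: after 2 affine steps, its disk has center (-9/16, 9/16), radius 1/56


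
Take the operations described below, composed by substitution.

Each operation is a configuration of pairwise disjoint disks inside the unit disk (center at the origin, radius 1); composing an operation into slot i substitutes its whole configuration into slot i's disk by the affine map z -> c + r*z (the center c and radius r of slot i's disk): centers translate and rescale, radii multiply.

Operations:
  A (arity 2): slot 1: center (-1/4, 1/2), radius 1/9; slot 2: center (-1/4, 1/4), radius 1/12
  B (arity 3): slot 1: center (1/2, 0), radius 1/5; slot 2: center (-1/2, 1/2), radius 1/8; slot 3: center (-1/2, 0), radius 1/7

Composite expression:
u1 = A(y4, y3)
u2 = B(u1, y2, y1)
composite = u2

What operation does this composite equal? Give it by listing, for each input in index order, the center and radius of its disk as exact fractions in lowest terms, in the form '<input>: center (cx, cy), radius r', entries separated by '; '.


y1: center (-1/2, 0), radius 1/7; y2: center (-1/2, 1/2), radius 1/8; y3: center (9/20, 1/20), radius 1/60; y4: center (9/20, 1/10), radius 1/45

Only the slot chain above each y matters under B; compose those maps.
y4 passes through 2 substitutions, ending at center (9/20, 1/10), radius 1/45
y3 passes through 2 substitutions, ending at center (9/20, 1/20), radius 1/60
y2 passes through 1 substitution, ending at center (-1/2, 1/2), radius 1/8
y1 passes through 1 substitution, ending at center (-1/2, 0), radius 1/7


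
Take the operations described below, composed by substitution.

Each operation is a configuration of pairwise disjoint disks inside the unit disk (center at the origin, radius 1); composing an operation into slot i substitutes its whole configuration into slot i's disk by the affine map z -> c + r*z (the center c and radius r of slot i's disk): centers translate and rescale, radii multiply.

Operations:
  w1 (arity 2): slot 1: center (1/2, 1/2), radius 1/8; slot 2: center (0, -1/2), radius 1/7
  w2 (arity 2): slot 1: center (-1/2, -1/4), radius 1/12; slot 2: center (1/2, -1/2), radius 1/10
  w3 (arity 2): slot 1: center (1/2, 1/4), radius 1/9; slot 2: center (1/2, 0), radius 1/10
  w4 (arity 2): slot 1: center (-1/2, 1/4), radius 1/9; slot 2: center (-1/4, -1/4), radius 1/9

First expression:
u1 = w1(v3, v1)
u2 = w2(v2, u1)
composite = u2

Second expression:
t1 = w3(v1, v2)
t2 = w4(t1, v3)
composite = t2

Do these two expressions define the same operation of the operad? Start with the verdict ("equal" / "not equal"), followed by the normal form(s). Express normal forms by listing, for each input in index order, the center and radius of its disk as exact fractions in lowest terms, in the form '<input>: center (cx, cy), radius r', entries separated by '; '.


The first expression, normalized: v1: center (1/2, -11/20), radius 1/70; v2: center (-1/2, -1/4), radius 1/12; v3: center (11/20, -9/20), radius 1/80
The second expression, normalized: v1: center (-4/9, 5/18), radius 1/81; v2: center (-4/9, 1/4), radius 1/90; v3: center (-1/4, -1/4), radius 1/9
The forms do not match — not equal.

not equal: they reduce to v1: center (1/2, -11/20), radius 1/70; v2: center (-1/2, -1/4), radius 1/12; v3: center (11/20, -9/20), radius 1/80 and v1: center (-4/9, 5/18), radius 1/81; v2: center (-4/9, 1/4), radius 1/90; v3: center (-1/4, -1/4), radius 1/9


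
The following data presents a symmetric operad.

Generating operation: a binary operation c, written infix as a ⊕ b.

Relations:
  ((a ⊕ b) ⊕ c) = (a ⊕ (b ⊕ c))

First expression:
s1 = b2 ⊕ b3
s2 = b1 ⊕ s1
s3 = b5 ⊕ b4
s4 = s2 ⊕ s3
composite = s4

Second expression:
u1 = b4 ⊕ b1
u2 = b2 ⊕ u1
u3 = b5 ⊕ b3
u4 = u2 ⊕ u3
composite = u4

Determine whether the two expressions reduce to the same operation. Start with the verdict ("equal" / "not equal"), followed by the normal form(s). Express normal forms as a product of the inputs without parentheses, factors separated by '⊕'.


not equal; first: b1 ⊕ b2 ⊕ b3 ⊕ b5 ⊕ b4; second: b2 ⊕ b4 ⊕ b1 ⊕ b5 ⊕ b3

In normal form, the first expression is b1 ⊕ b2 ⊕ b3 ⊕ b5 ⊕ b4
In normal form, the second expression is b2 ⊕ b4 ⊕ b1 ⊕ b5 ⊕ b3
They disagree, so not equal.


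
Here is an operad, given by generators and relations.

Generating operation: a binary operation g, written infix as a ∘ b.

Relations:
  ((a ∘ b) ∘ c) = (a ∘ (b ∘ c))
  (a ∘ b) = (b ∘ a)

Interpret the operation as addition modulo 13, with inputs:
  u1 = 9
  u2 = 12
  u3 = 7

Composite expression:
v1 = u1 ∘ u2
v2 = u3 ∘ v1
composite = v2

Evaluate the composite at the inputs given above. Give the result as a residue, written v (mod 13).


2 (mod 13)

(u1 ∘ u2) = 8
(u3 ∘ (u1 ∘ u2)) = 2


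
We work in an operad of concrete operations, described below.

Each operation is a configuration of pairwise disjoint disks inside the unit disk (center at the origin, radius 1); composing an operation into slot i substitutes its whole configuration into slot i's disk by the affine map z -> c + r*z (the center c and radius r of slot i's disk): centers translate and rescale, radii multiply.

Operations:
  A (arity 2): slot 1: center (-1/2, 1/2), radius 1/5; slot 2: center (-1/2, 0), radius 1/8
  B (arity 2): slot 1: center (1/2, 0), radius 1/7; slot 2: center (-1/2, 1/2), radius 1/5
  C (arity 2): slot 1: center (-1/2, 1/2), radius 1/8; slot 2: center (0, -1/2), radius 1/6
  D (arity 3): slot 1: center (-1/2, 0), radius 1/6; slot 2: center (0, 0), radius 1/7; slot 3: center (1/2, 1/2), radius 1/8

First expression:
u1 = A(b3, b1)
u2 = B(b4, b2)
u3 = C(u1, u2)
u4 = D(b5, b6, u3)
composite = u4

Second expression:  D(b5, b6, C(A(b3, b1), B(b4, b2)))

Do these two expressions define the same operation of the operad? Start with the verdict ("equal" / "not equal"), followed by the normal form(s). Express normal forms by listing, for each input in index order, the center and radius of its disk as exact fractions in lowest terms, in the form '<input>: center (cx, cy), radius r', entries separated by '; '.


equal; both compose to b1: center (55/128, 9/16), radius 1/512; b2: center (47/96, 43/96), radius 1/240; b3: center (55/128, 73/128), radius 1/320; b4: center (49/96, 7/16), radius 1/336; b5: center (-1/2, 0), radius 1/6; b6: center (0, 0), radius 1/7

The first composite normalizes to b1: center (55/128, 9/16), radius 1/512; b2: center (47/96, 43/96), radius 1/240; b3: center (55/128, 73/128), radius 1/320; b4: center (49/96, 7/16), radius 1/336; b5: center (-1/2, 0), radius 1/6; b6: center (0, 0), radius 1/7
The second composite normalizes to b1: center (55/128, 9/16), radius 1/512; b2: center (47/96, 43/96), radius 1/240; b3: center (55/128, 73/128), radius 1/320; b4: center (49/96, 7/16), radius 1/336; b5: center (-1/2, 0), radius 1/6; b6: center (0, 0), radius 1/7
One common form — equal.
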